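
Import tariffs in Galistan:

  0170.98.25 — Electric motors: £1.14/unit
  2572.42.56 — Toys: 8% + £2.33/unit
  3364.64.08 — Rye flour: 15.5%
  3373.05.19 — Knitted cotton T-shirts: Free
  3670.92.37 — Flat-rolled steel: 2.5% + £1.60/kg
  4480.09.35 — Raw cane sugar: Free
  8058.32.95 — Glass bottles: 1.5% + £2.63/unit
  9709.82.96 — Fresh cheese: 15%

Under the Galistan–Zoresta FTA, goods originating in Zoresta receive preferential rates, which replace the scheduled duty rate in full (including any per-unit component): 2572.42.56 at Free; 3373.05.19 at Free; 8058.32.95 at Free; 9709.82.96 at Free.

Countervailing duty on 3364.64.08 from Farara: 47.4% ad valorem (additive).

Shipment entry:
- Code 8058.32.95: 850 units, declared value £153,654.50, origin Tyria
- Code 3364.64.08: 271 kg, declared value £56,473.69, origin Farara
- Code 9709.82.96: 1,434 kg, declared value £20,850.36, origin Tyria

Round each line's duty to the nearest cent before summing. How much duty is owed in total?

Line 1 (8058.32.95, Tyria, 850 units, £153,654.50):
Base rate for 8058.32.95 is 1.5% + £2.63/unit.
8058.32.95 has an FTA preferential rate, but origin Tyria is not Zoresta; base rate stands.
Duty = £153,654.50 × 1.5% + 850 × £2.63 = £4,540.32.
Line 2 (3364.64.08, Farara, 271 kg, £56,473.69):
Base rate for 3364.64.08 is 15.5%.
Additional duty on 3364.64.08 from Farara: +47.4%. Applied ad valorem rate: 15.5% + 47.4% = 62.9%.
Duty = £56,473.69 × 62.9% = £35,521.95.
Line 3 (9709.82.96, Tyria, 1,434 kg, £20,850.36):
Base rate for 9709.82.96 is 15%.
9709.82.96 has an FTA preferential rate, but origin Tyria is not Zoresta; base rate stands.
Duty = £20,850.36 × 15% = £3,127.55.
Total = £4,540.32 + £35,521.95 + £3,127.55 = £43,189.82.

£43,189.82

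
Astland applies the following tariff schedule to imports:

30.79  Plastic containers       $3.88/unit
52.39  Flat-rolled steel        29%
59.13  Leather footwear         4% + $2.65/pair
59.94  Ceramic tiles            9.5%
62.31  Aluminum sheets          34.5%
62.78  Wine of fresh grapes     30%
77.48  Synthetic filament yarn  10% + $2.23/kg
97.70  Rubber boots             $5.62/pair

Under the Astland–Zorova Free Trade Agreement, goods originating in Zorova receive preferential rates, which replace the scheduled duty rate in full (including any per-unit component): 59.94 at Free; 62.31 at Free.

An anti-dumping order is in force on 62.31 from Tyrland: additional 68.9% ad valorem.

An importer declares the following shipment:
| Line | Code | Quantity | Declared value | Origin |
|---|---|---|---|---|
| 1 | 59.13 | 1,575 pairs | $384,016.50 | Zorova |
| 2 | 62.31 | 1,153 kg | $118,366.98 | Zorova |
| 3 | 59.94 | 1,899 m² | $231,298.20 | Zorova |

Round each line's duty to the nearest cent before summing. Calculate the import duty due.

Line 1 (59.13, Zorova, 1,575 pairs, $384,016.50):
Base rate for 59.13 is 4% + $2.65/pair.
Origin Zorova is the FTA partner but 59.13 is not on the preference list; base rate stands.
Duty = $384,016.50 × 4% + 1,575 × $2.65 = $19,534.41.
Line 2 (62.31, Zorova, 1,153 kg, $118,366.98):
Base rate for 62.31 is 34.5%.
Origin Zorova qualifies under the Astland–Zorova agreement and 62.31 is covered: preferential rate Free applies instead.
The additional-duty order on 62.31 targets Tyrland, not Zorova; it does not apply.
Duty = $118,366.98 × 0% = $0.00.
Line 3 (59.94, Zorova, 1,899 m², $231,298.20):
Base rate for 59.94 is 9.5%.
Origin Zorova qualifies under the Astland–Zorova agreement and 59.94 is covered: preferential rate Free applies instead.
Duty = $231,298.20 × 0% = $0.00.
Total = $19,534.41 + $0.00 + $0.00 = $19,534.41.

$19,534.41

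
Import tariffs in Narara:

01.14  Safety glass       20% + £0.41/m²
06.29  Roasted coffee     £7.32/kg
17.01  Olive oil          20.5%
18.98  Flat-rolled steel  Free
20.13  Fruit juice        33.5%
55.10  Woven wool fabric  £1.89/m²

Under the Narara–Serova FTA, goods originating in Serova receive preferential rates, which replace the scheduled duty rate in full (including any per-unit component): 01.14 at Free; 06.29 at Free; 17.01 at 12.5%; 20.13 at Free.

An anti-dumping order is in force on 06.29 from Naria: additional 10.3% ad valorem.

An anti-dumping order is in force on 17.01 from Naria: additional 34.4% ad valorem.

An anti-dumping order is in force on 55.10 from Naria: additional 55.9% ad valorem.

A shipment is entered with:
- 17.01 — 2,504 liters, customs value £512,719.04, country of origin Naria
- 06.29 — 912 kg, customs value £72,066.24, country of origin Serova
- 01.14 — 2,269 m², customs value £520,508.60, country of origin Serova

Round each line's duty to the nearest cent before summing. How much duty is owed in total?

Line 1 (17.01, Naria, 2,504 liters, £512,719.04):
Base rate for 17.01 is 20.5%.
17.01 has an FTA preferential rate, but origin Naria is not Serova; base rate stands.
Additional duty on 17.01 from Naria: +34.4%. Applied ad valorem rate: 20.5% + 34.4% = 54.9%.
Duty = £512,719.04 × 54.9% = £281,482.75.
Line 2 (06.29, Serova, 912 kg, £72,066.24):
Base rate for 06.29 is £7.32/kg.
Origin Serova qualifies under the Narara–Serova agreement and 06.29 is covered: preferential rate Free applies instead.
The additional-duty order on 06.29 targets Naria, not Serova; it does not apply.
Duty = £72,066.24 × 0% = £0.00.
Line 3 (01.14, Serova, 2,269 m², £520,508.60):
Base rate for 01.14 is 20% + £0.41/m².
Origin Serova qualifies under the Narara–Serova agreement and 01.14 is covered: preferential rate Free applies instead.
Duty = £520,508.60 × 0% = £0.00.
Total = £281,482.75 + £0.00 + £0.00 = £281,482.75.

£281,482.75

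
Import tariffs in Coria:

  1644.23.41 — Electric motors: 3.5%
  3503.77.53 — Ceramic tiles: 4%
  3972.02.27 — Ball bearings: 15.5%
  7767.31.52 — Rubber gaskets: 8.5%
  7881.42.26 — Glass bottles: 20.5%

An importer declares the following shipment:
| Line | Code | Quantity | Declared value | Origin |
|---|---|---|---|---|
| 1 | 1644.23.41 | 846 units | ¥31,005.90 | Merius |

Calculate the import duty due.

¥1,085.21

Line 1 (1644.23.41, Merius, 846 units, ¥31,005.90):
Base rate for 1644.23.41 is 3.5%.
Duty = ¥31,005.90 × 3.5% = ¥1,085.21.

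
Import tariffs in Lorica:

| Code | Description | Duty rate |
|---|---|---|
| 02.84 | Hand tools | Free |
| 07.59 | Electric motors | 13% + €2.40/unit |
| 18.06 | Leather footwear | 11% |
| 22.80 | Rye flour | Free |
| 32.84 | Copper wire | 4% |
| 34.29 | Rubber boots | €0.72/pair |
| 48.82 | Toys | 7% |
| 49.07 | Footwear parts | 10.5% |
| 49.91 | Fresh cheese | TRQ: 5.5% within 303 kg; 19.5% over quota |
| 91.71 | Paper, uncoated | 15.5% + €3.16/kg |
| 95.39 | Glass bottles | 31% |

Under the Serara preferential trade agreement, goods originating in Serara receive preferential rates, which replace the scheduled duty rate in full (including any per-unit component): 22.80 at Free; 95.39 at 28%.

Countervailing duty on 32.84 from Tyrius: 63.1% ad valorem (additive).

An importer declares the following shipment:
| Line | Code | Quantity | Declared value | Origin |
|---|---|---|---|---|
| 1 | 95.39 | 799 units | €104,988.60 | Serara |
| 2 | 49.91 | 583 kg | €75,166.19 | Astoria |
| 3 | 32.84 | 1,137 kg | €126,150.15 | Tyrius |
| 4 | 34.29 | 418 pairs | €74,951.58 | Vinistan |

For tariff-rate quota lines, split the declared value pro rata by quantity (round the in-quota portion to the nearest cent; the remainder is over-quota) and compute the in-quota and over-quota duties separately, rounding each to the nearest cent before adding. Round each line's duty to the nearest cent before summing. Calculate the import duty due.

€123,532.72

Line 1 (95.39, Serara, 799 units, €104,988.60):
Base rate for 95.39 is 31%.
Origin Serara qualifies under the Lorica–Serara agreement and 95.39 is covered: preferential rate 28% applies instead.
Duty = €104,988.60 × 28% = €29,396.81.
Line 2 (49.91, Astoria, 583 kg, €75,166.19):
Code 49.91 is under a tariff-rate quota (threshold 303 kg). In-quota: 303 kg at 5.5%; over-quota: 280 kg at 19.5%.
Pro-rata value split: in-quota = €75,166.19 × 303/583 = €39,065.79; over-quota = €75,166.19 − €39,065.79 = €36,100.40.
In-quota duty = €39,065.79 × 5.5% = €2,148.62. Over-quota duty = €36,100.40 × 19.5% = €7,039.58.
Line duty = €2,148.62 + €7,039.58 = €9,188.20.
Line 3 (32.84, Tyrius, 1,137 kg, €126,150.15):
Base rate for 32.84 is 4%.
Additional duty on 32.84 from Tyrius: +63.1%. Applied ad valorem rate: 4% + 63.1% = 67.1%.
Duty = €126,150.15 × 67.1% = €84,646.75.
Line 4 (34.29, Vinistan, 418 pairs, €74,951.58):
Base rate for 34.29 is €0.72/pair.
Duty = 418 × €0.72 = €300.96.
Total = €29,396.81 + €9,188.20 + €84,646.75 + €300.96 = €123,532.72.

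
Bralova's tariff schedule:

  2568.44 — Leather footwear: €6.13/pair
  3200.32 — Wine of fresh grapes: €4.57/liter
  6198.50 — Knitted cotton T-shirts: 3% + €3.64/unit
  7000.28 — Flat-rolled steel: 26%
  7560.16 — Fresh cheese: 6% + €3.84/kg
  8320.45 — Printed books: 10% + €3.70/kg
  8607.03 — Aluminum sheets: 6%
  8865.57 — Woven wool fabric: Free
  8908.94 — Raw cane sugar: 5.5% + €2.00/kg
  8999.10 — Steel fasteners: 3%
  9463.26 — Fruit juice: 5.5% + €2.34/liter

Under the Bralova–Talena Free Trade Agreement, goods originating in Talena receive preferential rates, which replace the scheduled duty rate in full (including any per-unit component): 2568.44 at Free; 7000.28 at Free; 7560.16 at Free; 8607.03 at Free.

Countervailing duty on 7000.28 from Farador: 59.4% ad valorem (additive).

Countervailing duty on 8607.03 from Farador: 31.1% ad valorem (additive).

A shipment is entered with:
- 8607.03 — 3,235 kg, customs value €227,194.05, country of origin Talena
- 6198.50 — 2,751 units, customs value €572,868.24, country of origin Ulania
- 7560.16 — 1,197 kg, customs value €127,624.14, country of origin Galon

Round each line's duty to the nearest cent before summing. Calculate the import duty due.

€39,453.62

Line 1 (8607.03, Talena, 3,235 kg, €227,194.05):
Base rate for 8607.03 is 6%.
Origin Talena qualifies under the Bralova–Talena agreement and 8607.03 is covered: preferential rate Free applies instead.
The additional-duty order on 8607.03 targets Farador, not Talena; it does not apply.
Duty = €227,194.05 × 0% = €0.00.
Line 2 (6198.50, Ulania, 2,751 units, €572,868.24):
Base rate for 6198.50 is 3% + €3.64/unit.
Duty = €572,868.24 × 3% + 2,751 × €3.64 = €27,199.69.
Line 3 (7560.16, Galon, 1,197 kg, €127,624.14):
Base rate for 7560.16 is 6% + €3.84/kg.
7560.16 has an FTA preferential rate, but origin Galon is not Talena; base rate stands.
Duty = €127,624.14 × 6% + 1,197 × €3.84 = €12,253.93.
Total = €0.00 + €27,199.69 + €12,253.93 = €39,453.62.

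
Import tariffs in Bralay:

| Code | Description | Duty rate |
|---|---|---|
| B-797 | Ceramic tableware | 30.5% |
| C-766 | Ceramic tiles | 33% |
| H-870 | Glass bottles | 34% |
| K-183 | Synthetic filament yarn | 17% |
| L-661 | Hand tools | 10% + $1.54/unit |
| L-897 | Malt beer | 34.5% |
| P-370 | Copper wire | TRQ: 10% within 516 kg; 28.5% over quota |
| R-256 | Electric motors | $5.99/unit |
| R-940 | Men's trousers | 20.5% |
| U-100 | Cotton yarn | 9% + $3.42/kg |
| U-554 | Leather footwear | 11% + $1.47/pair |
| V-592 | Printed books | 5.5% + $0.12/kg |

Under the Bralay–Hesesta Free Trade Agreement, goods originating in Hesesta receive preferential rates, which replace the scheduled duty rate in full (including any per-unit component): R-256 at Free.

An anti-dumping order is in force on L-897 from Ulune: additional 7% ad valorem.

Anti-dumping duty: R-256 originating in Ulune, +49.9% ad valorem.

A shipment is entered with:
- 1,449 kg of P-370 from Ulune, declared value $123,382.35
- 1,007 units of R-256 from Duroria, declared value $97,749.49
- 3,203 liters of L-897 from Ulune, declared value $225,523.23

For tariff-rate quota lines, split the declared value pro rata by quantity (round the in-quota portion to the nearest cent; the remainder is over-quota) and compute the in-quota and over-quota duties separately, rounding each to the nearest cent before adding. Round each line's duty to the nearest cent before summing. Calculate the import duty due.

$126,659.62

Line 1 (P-370, Ulune, 1,449 kg, $123,382.35):
Code P-370 is under a tariff-rate quota (threshold 516 kg). In-quota: 516 kg at 10%; over-quota: 933 kg at 28.5%.
Pro-rata value split: in-quota = $123,382.35 × 516/1,449 = $43,937.40; over-quota = $123,382.35 − $43,937.40 = $79,444.95.
In-quota duty = $43,937.40 × 10% = $4,393.74. Over-quota duty = $79,444.95 × 28.5% = $22,641.81.
Line duty = $4,393.74 + $22,641.81 = $27,035.55.
Line 2 (R-256, Duroria, 1,007 units, $97,749.49):
Base rate for R-256 is $5.99/unit.
R-256 has an FTA preferential rate, but origin Duroria is not Hesesta; base rate stands.
The additional-duty order on R-256 targets Ulune, not Duroria; it does not apply.
Duty = 1,007 × $5.99 = $6,031.93.
Line 3 (L-897, Ulune, 3,203 liters, $225,523.23):
Base rate for L-897 is 34.5%.
Additional duty on L-897 from Ulune: +7%. Applied ad valorem rate: 34.5% + 7% = 41.5%.
Duty = $225,523.23 × 41.5% = $93,592.14.
Total = $27,035.55 + $6,031.93 + $93,592.14 = $126,659.62.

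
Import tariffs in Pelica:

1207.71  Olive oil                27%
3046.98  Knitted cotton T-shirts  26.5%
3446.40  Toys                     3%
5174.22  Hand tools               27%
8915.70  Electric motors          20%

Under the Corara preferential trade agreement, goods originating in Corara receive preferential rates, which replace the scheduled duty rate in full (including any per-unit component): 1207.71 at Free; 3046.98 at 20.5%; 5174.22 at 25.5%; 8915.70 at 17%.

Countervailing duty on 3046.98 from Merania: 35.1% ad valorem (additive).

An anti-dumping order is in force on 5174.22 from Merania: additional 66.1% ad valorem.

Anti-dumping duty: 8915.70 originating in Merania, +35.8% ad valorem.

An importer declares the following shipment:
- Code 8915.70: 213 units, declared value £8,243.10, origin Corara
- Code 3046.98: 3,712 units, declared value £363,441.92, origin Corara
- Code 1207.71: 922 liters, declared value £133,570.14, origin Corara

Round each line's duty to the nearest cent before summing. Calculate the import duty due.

Line 1 (8915.70, Corara, 213 units, £8,243.10):
Base rate for 8915.70 is 20%.
Origin Corara qualifies under the Pelica–Corara agreement and 8915.70 is covered: preferential rate 17% applies instead.
The additional-duty order on 8915.70 targets Merania, not Corara; it does not apply.
Duty = £8,243.10 × 17% = £1,401.33.
Line 2 (3046.98, Corara, 3,712 units, £363,441.92):
Base rate for 3046.98 is 26.5%.
Origin Corara qualifies under the Pelica–Corara agreement and 3046.98 is covered: preferential rate 20.5% applies instead.
The additional-duty order on 3046.98 targets Merania, not Corara; it does not apply.
Duty = £363,441.92 × 20.5% = £74,505.59.
Line 3 (1207.71, Corara, 922 liters, £133,570.14):
Base rate for 1207.71 is 27%.
Origin Corara qualifies under the Pelica–Corara agreement and 1207.71 is covered: preferential rate Free applies instead.
Duty = £133,570.14 × 0% = £0.00.
Total = £1,401.33 + £74,505.59 + £0.00 = £75,906.92.

£75,906.92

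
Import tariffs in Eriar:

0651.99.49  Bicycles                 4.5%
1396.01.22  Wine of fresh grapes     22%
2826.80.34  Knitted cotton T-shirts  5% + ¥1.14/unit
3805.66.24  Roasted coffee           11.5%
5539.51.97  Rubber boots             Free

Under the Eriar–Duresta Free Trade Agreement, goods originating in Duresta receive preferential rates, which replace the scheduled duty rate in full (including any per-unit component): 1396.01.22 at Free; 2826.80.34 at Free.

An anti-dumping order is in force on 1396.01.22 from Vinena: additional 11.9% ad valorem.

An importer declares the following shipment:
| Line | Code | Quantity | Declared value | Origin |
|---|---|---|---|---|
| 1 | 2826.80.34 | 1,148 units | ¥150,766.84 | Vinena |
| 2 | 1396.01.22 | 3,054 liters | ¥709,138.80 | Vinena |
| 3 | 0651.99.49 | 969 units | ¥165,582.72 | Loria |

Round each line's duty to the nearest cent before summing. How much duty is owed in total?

Line 1 (2826.80.34, Vinena, 1,148 units, ¥150,766.84):
Base rate for 2826.80.34 is 5% + ¥1.14/unit.
2826.80.34 has an FTA preferential rate, but origin Vinena is not Duresta; base rate stands.
Duty = ¥150,766.84 × 5% + 1,148 × ¥1.14 = ¥8,847.06.
Line 2 (1396.01.22, Vinena, 3,054 liters, ¥709,138.80):
Base rate for 1396.01.22 is 22%.
1396.01.22 has an FTA preferential rate, but origin Vinena is not Duresta; base rate stands.
Additional duty on 1396.01.22 from Vinena: +11.9%. Applied ad valorem rate: 22% + 11.9% = 33.9%.
Duty = ¥709,138.80 × 33.9% = ¥240,398.05.
Line 3 (0651.99.49, Loria, 969 units, ¥165,582.72):
Base rate for 0651.99.49 is 4.5%.
Duty = ¥165,582.72 × 4.5% = ¥7,451.22.
Total = ¥8,847.06 + ¥240,398.05 + ¥7,451.22 = ¥256,696.33.

¥256,696.33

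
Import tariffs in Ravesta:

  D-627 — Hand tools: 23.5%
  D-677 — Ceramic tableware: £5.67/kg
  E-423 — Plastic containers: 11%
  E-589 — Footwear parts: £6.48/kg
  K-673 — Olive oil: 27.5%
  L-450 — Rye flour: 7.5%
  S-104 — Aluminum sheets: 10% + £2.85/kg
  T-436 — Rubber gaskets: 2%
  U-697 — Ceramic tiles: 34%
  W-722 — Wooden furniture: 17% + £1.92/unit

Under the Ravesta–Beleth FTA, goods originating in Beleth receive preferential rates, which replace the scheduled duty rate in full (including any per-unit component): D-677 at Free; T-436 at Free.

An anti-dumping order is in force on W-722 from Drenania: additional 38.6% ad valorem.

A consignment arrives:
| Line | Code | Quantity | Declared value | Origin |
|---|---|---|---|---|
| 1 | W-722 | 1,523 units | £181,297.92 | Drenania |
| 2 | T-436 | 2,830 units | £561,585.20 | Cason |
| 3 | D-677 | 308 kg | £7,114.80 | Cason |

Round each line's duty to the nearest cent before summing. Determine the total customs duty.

£116,703.86

Line 1 (W-722, Drenania, 1,523 units, £181,297.92):
Base rate for W-722 is 17% + £1.92/unit.
Additional duty on W-722 from Drenania: +38.6%. Applied ad valorem rate: 17% + 38.6% = 55.6%.
Duty = £181,297.92 × 55.6% + 1,523 × £1.92 = £103,725.80.
Line 2 (T-436, Cason, 2,830 units, £561,585.20):
Base rate for T-436 is 2%.
T-436 has an FTA preferential rate, but origin Cason is not Beleth; base rate stands.
Duty = £561,585.20 × 2% = £11,231.70.
Line 3 (D-677, Cason, 308 kg, £7,114.80):
Base rate for D-677 is £5.67/kg.
D-677 has an FTA preferential rate, but origin Cason is not Beleth; base rate stands.
Duty = 308 × £5.67 = £1,746.36.
Total = £103,725.80 + £11,231.70 + £1,746.36 = £116,703.86.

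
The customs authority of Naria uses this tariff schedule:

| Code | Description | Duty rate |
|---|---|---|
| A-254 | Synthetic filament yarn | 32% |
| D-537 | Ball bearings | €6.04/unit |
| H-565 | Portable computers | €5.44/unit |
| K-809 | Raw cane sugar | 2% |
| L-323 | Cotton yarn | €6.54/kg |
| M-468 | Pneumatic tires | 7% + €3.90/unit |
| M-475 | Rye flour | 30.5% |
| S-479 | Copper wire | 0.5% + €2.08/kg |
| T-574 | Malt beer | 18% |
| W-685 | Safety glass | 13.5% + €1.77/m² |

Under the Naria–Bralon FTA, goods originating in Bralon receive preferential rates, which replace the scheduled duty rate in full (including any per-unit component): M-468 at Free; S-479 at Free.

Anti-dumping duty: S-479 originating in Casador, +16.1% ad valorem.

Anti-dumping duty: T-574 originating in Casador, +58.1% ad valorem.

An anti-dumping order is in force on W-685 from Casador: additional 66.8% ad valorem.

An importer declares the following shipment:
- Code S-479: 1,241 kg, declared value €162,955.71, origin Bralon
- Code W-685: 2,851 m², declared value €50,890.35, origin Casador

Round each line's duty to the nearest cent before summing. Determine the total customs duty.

Line 1 (S-479, Bralon, 1,241 kg, €162,955.71):
Base rate for S-479 is 0.5% + €2.08/kg.
Origin Bralon qualifies under the Naria–Bralon agreement and S-479 is covered: preferential rate Free applies instead.
The additional-duty order on S-479 targets Casador, not Bralon; it does not apply.
Duty = €162,955.71 × 0% = €0.00.
Line 2 (W-685, Casador, 2,851 m², €50,890.35):
Base rate for W-685 is 13.5% + €1.77/m².
Additional duty on W-685 from Casador: +66.8%. Applied ad valorem rate: 13.5% + 66.8% = 80.3%.
Duty = €50,890.35 × 80.3% + 2,851 × €1.77 = €45,911.22.
Total = €0.00 + €45,911.22 = €45,911.22.

€45,911.22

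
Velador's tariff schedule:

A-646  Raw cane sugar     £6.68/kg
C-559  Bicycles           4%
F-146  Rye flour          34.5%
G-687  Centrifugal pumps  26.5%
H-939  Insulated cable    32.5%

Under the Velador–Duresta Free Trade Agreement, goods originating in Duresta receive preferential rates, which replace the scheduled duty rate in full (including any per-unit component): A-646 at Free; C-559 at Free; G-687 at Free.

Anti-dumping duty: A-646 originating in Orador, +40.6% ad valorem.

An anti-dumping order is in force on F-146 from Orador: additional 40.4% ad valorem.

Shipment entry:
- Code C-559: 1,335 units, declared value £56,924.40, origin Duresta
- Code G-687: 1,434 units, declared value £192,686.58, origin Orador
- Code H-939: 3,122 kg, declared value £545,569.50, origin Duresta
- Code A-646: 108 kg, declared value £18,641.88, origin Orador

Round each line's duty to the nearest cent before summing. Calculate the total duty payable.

£236,662.07

Line 1 (C-559, Duresta, 1,335 units, £56,924.40):
Base rate for C-559 is 4%.
Origin Duresta qualifies under the Velador–Duresta agreement and C-559 is covered: preferential rate Free applies instead.
Duty = £56,924.40 × 0% = £0.00.
Line 2 (G-687, Orador, 1,434 units, £192,686.58):
Base rate for G-687 is 26.5%.
G-687 has an FTA preferential rate, but origin Orador is not Duresta; base rate stands.
Duty = £192,686.58 × 26.5% = £51,061.94.
Line 3 (H-939, Duresta, 3,122 kg, £545,569.50):
Base rate for H-939 is 32.5%.
Origin Duresta is the FTA partner but H-939 is not on the preference list; base rate stands.
Duty = £545,569.50 × 32.5% = £177,310.09.
Line 4 (A-646, Orador, 108 kg, £18,641.88):
Base rate for A-646 is £6.68/kg.
A-646 has an FTA preferential rate, but origin Orador is not Duresta; base rate stands.
Additional duty on A-646 from Orador: +40.6% ad valorem. Applied ad valorem rate = 40.6%.
Duty = £18,641.88 × 40.6% + 108 × £6.68 = £8,290.04.
Total = £0.00 + £51,061.94 + £177,310.09 + £8,290.04 = £236,662.07.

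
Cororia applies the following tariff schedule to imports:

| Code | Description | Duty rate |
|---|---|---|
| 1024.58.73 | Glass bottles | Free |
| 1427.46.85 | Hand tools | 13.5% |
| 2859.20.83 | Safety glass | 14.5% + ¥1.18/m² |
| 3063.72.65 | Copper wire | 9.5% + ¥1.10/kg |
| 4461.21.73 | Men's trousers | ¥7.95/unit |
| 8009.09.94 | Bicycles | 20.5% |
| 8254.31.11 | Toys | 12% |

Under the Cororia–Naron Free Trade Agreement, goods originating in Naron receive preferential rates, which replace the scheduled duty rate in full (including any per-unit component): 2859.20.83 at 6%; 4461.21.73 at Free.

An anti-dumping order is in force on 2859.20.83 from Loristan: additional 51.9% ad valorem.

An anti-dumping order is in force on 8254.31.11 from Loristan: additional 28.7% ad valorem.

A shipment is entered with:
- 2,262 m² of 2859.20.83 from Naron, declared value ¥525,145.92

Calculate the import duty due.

Line 1 (2859.20.83, Naron, 2,262 m², ¥525,145.92):
Base rate for 2859.20.83 is 14.5% + ¥1.18/m².
Origin Naron qualifies under the Cororia–Naron agreement and 2859.20.83 is covered: preferential rate 6% applies instead.
The additional-duty order on 2859.20.83 targets Loristan, not Naron; it does not apply.
Duty = ¥525,145.92 × 6% = ¥31,508.76.

¥31,508.76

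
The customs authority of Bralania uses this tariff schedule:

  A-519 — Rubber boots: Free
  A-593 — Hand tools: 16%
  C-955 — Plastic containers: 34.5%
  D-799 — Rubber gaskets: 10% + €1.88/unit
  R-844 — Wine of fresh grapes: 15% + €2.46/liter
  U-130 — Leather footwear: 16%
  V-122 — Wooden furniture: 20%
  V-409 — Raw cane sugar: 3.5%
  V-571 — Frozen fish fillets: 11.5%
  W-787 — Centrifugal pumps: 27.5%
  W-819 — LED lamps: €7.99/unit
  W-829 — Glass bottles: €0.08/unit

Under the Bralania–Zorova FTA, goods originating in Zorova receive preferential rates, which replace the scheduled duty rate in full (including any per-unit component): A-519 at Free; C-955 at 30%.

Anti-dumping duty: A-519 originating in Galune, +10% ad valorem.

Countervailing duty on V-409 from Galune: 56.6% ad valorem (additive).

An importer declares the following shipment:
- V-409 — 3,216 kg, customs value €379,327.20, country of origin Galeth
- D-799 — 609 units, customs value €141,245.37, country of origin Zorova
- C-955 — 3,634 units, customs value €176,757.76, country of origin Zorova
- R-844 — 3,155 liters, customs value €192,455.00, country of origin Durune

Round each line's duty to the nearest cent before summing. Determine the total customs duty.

€118,202.79

Line 1 (V-409, Galeth, 3,216 kg, €379,327.20):
Base rate for V-409 is 3.5%.
The additional-duty order on V-409 targets Galune, not Galeth; it does not apply.
Duty = €379,327.20 × 3.5% = €13,276.45.
Line 2 (D-799, Zorova, 609 units, €141,245.37):
Base rate for D-799 is 10% + €1.88/unit.
Origin Zorova is the FTA partner but D-799 is not on the preference list; base rate stands.
Duty = €141,245.37 × 10% + 609 × €1.88 = €15,269.46.
Line 3 (C-955, Zorova, 3,634 units, €176,757.76):
Base rate for C-955 is 34.5%.
Origin Zorova qualifies under the Bralania–Zorova agreement and C-955 is covered: preferential rate 30% applies instead.
Duty = €176,757.76 × 30% = €53,027.33.
Line 4 (R-844, Durune, 3,155 liters, €192,455.00):
Base rate for R-844 is 15% + €2.46/liter.
Duty = €192,455.00 × 15% + 3,155 × €2.46 = €36,629.55.
Total = €13,276.45 + €15,269.46 + €53,027.33 + €36,629.55 = €118,202.79.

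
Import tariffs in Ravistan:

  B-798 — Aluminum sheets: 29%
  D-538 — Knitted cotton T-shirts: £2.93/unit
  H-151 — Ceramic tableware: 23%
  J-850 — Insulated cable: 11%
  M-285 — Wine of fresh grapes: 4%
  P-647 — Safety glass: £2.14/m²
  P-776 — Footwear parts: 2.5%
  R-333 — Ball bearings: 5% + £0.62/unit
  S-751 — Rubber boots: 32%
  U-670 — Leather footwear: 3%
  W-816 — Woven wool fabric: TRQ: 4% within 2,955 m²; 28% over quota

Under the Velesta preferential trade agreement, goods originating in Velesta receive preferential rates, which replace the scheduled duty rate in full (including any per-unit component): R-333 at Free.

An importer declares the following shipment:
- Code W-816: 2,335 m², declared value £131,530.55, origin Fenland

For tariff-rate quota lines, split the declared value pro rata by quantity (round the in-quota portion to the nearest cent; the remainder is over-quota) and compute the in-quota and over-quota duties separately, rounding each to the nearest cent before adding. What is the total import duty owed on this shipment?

£5,261.22

Line 1 (W-816, Fenland, 2,335 m², £131,530.55):
Code W-816 is under a tariff-rate quota (threshold 2,955 m²). Quantity 2,335 m² is within the quota, so the in-quota rate 4% applies to the full value.
Duty = £131,530.55 × 4% = £5,261.22.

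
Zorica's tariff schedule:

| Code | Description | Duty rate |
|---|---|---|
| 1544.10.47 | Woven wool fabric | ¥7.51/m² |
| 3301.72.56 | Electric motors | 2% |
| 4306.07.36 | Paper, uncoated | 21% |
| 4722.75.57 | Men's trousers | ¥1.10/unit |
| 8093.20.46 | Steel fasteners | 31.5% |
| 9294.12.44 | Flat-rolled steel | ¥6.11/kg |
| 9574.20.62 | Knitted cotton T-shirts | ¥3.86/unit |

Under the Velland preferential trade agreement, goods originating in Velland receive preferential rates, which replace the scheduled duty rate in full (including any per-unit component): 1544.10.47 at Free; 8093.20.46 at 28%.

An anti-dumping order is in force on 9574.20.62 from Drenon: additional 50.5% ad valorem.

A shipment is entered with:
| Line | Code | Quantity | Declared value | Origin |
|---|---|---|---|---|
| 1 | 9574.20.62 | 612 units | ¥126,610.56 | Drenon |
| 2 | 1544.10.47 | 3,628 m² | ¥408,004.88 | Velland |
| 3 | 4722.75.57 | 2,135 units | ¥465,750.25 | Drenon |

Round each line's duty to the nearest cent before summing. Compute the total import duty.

¥68,649.15

Line 1 (9574.20.62, Drenon, 612 units, ¥126,610.56):
Base rate for 9574.20.62 is ¥3.86/unit.
Additional duty on 9574.20.62 from Drenon: +50.5% ad valorem. Applied ad valorem rate = 50.5%.
Duty = ¥126,610.56 × 50.5% + 612 × ¥3.86 = ¥66,300.65.
Line 2 (1544.10.47, Velland, 3,628 m², ¥408,004.88):
Base rate for 1544.10.47 is ¥7.51/m².
Origin Velland qualifies under the Zorica–Velland agreement and 1544.10.47 is covered: preferential rate Free applies instead.
Duty = ¥408,004.88 × 0% = ¥0.00.
Line 3 (4722.75.57, Drenon, 2,135 units, ¥465,750.25):
Base rate for 4722.75.57 is ¥1.10/unit.
Duty = 2,135 × ¥1.10 = ¥2,348.50.
Total = ¥66,300.65 + ¥0.00 + ¥2,348.50 = ¥68,649.15.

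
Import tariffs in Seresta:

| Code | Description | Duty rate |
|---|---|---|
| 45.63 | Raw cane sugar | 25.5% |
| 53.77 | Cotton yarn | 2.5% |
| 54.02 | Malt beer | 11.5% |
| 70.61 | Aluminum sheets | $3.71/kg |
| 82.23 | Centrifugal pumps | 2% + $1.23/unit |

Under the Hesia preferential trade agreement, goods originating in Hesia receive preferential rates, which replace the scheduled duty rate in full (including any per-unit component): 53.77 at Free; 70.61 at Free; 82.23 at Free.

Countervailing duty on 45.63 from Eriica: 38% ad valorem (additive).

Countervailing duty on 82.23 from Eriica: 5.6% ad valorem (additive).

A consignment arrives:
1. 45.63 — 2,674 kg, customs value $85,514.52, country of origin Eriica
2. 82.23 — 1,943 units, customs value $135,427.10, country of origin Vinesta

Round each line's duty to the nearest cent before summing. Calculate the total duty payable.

Line 1 (45.63, Eriica, 2,674 kg, $85,514.52):
Base rate for 45.63 is 25.5%.
Additional duty on 45.63 from Eriica: +38%. Applied ad valorem rate: 25.5% + 38% = 63.5%.
Duty = $85,514.52 × 63.5% = $54,301.72.
Line 2 (82.23, Vinesta, 1,943 units, $135,427.10):
Base rate for 82.23 is 2% + $1.23/unit.
82.23 has an FTA preferential rate, but origin Vinesta is not Hesia; base rate stands.
The additional-duty order on 82.23 targets Eriica, not Vinesta; it does not apply.
Duty = $135,427.10 × 2% + 1,943 × $1.23 = $5,098.43.
Total = $54,301.72 + $5,098.43 = $59,400.15.

$59,400.15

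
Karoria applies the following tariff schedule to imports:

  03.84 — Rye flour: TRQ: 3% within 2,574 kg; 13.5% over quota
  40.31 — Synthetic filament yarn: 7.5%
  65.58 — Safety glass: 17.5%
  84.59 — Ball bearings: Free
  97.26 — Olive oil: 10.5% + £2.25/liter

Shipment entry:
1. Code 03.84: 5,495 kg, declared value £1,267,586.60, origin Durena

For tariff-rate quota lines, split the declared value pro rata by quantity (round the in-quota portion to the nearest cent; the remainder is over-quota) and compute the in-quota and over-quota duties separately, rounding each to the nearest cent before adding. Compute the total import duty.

Line 1 (03.84, Durena, 5,495 kg, £1,267,586.60):
Code 03.84 is under a tariff-rate quota (threshold 2,574 kg). In-quota: 2,574 kg at 3%; over-quota: 2,921 kg at 13.5%.
Pro-rata value split: in-quota = £1,267,586.60 × 2,574/5,495 = £593,770.32; over-quota = £1,267,586.60 − £593,770.32 = £673,816.28.
In-quota duty = £593,770.32 × 3% = £17,813.11. Over-quota duty = £673,816.28 × 13.5% = £90,965.20.
Line duty = £17,813.11 + £90,965.20 = £108,778.31.

£108,778.31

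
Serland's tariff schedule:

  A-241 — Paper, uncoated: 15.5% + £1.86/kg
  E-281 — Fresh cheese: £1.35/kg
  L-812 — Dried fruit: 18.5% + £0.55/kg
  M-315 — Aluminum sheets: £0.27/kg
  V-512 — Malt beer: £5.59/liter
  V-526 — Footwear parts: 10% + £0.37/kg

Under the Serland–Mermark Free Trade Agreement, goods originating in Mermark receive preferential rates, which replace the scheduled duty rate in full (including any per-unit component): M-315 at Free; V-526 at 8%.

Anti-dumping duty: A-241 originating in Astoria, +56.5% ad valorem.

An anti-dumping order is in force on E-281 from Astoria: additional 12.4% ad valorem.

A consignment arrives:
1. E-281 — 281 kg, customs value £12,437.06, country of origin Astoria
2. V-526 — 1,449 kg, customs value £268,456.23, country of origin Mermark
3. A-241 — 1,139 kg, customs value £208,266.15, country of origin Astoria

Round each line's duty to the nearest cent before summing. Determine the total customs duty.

£175,468.22

Line 1 (E-281, Astoria, 281 kg, £12,437.06):
Base rate for E-281 is £1.35/kg.
Additional duty on E-281 from Astoria: +12.4% ad valorem. Applied ad valorem rate = 12.4%.
Duty = £12,437.06 × 12.4% + 281 × £1.35 = £1,921.55.
Line 2 (V-526, Mermark, 1,449 kg, £268,456.23):
Base rate for V-526 is 10% + £0.37/kg.
Origin Mermark qualifies under the Serland–Mermark agreement and V-526 is covered: preferential rate 8% applies instead.
Duty = £268,456.23 × 8% = £21,476.50.
Line 3 (A-241, Astoria, 1,139 kg, £208,266.15):
Base rate for A-241 is 15.5% + £1.86/kg.
Additional duty on A-241 from Astoria: +56.5%. Applied ad valorem rate: 15.5% + 56.5% = 72%.
Duty = £208,266.15 × 72% + 1,139 × £1.86 = £152,070.17.
Total = £1,921.55 + £21,476.50 + £152,070.17 = £175,468.22.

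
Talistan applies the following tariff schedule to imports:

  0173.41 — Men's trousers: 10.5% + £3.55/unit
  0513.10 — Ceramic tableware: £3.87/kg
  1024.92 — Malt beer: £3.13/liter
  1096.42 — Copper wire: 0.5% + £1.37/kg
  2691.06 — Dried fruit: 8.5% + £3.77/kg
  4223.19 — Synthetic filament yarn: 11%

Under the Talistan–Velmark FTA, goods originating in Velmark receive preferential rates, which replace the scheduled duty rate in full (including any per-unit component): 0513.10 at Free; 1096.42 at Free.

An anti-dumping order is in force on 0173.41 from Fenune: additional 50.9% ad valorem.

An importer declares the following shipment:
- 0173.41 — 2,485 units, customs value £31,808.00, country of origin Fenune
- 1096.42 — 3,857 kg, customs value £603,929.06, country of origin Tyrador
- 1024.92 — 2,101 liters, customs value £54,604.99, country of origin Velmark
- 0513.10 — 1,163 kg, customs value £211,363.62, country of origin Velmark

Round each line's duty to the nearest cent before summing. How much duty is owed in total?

Line 1 (0173.41, Fenune, 2,485 units, £31,808.00):
Base rate for 0173.41 is 10.5% + £3.55/unit.
Additional duty on 0173.41 from Fenune: +50.9%. Applied ad valorem rate: 10.5% + 50.9% = 61.4%.
Duty = £31,808.00 × 61.4% + 2,485 × £3.55 = £28,351.86.
Line 2 (1096.42, Tyrador, 3,857 kg, £603,929.06):
Base rate for 1096.42 is 0.5% + £1.37/kg.
1096.42 has an FTA preferential rate, but origin Tyrador is not Velmark; base rate stands.
Duty = £603,929.06 × 0.5% + 3,857 × £1.37 = £8,303.74.
Line 3 (1024.92, Velmark, 2,101 liters, £54,604.99):
Base rate for 1024.92 is £3.13/liter.
Origin Velmark is the FTA partner but 1024.92 is not on the preference list; base rate stands.
Duty = 2,101 × £3.13 = £6,576.13.
Line 4 (0513.10, Velmark, 1,163 kg, £211,363.62):
Base rate for 0513.10 is £3.87/kg.
Origin Velmark qualifies under the Talistan–Velmark agreement and 0513.10 is covered: preferential rate Free applies instead.
Duty = £211,363.62 × 0% = £0.00.
Total = £28,351.86 + £8,303.74 + £6,576.13 + £0.00 = £43,231.73.

£43,231.73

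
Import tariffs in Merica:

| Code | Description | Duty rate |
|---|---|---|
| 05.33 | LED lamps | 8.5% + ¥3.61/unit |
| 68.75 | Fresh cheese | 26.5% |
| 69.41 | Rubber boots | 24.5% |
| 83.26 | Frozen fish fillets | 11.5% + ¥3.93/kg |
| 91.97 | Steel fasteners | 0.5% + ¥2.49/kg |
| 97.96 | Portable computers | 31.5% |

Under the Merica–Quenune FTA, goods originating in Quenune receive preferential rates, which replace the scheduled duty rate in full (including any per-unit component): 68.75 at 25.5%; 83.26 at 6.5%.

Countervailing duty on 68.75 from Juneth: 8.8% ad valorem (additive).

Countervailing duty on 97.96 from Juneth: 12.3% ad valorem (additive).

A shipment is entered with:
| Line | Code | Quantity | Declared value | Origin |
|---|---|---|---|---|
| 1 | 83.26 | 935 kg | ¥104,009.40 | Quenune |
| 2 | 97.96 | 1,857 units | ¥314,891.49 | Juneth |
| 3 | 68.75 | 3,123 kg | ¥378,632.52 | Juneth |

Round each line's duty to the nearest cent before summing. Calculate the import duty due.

Line 1 (83.26, Quenune, 935 kg, ¥104,009.40):
Base rate for 83.26 is 11.5% + ¥3.93/kg.
Origin Quenune qualifies under the Merica–Quenune agreement and 83.26 is covered: preferential rate 6.5% applies instead.
Duty = ¥104,009.40 × 6.5% = ¥6,760.61.
Line 2 (97.96, Juneth, 1,857 units, ¥314,891.49):
Base rate for 97.96 is 31.5%.
Additional duty on 97.96 from Juneth: +12.3%. Applied ad valorem rate: 31.5% + 12.3% = 43.8%.
Duty = ¥314,891.49 × 43.8% = ¥137,922.47.
Line 3 (68.75, Juneth, 3,123 kg, ¥378,632.52):
Base rate for 68.75 is 26.5%.
68.75 has an FTA preferential rate, but origin Juneth is not Quenune; base rate stands.
Additional duty on 68.75 from Juneth: +8.8%. Applied ad valorem rate: 26.5% + 8.8% = 35.3%.
Duty = ¥378,632.52 × 35.3% = ¥133,657.28.
Total = ¥6,760.61 + ¥137,922.47 + ¥133,657.28 = ¥278,340.36.

¥278,340.36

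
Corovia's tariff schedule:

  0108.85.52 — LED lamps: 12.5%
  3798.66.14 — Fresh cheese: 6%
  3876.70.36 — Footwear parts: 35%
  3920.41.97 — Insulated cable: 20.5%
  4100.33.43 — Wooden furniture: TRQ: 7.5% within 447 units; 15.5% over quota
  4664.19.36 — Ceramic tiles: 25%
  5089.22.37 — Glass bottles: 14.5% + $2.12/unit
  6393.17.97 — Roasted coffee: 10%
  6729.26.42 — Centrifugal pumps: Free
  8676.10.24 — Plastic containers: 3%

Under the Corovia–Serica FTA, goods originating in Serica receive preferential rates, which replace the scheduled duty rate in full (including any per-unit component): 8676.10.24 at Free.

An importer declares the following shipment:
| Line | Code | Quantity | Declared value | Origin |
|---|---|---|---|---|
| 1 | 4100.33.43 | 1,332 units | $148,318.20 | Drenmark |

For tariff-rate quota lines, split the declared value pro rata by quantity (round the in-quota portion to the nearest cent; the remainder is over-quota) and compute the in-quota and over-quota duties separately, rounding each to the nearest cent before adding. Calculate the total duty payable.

$19,007.45

Line 1 (4100.33.43, Drenmark, 1,332 units, $148,318.20):
Code 4100.33.43 is under a tariff-rate quota (threshold 447 units). In-quota: 447 units at 7.5%; over-quota: 885 units at 15.5%.
Pro-rata value split: in-quota = $148,318.20 × 447/1,332 = $49,773.45; over-quota = $148,318.20 − $49,773.45 = $98,544.75.
In-quota duty = $49,773.45 × 7.5% = $3,733.01. Over-quota duty = $98,544.75 × 15.5% = $15,274.44.
Line duty = $3,733.01 + $15,274.44 = $19,007.45.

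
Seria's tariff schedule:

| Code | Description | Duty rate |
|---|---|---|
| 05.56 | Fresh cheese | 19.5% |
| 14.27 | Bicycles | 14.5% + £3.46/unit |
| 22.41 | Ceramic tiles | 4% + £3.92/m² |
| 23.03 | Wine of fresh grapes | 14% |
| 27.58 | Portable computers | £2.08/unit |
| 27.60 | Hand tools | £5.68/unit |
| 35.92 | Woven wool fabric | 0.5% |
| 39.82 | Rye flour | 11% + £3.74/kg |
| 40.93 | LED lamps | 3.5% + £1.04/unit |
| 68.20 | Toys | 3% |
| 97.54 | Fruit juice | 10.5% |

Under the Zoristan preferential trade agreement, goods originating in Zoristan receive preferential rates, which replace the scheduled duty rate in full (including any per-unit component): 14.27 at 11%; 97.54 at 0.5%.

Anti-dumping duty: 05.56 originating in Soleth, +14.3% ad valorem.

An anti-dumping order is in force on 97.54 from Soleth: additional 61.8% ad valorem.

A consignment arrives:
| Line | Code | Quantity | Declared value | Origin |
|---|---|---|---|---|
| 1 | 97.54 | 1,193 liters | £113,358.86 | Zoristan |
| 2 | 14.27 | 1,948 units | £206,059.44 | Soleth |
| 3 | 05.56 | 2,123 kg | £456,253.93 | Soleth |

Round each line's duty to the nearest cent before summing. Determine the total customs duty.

Line 1 (97.54, Zoristan, 1,193 liters, £113,358.86):
Base rate for 97.54 is 10.5%.
Origin Zoristan qualifies under the Seria–Zoristan agreement and 97.54 is covered: preferential rate 0.5% applies instead.
The additional-duty order on 97.54 targets Soleth, not Zoristan; it does not apply.
Duty = £113,358.86 × 0.5% = £566.79.
Line 2 (14.27, Soleth, 1,948 units, £206,059.44):
Base rate for 14.27 is 14.5% + £3.46/unit.
14.27 has an FTA preferential rate, but origin Soleth is not Zoristan; base rate stands.
Duty = £206,059.44 × 14.5% + 1,948 × £3.46 = £36,618.70.
Line 3 (05.56, Soleth, 2,123 kg, £456,253.93):
Base rate for 05.56 is 19.5%.
Additional duty on 05.56 from Soleth: +14.3%. Applied ad valorem rate: 19.5% + 14.3% = 33.8%.
Duty = £456,253.93 × 33.8% = £154,213.83.
Total = £566.79 + £36,618.70 + £154,213.83 = £191,399.32.

£191,399.32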